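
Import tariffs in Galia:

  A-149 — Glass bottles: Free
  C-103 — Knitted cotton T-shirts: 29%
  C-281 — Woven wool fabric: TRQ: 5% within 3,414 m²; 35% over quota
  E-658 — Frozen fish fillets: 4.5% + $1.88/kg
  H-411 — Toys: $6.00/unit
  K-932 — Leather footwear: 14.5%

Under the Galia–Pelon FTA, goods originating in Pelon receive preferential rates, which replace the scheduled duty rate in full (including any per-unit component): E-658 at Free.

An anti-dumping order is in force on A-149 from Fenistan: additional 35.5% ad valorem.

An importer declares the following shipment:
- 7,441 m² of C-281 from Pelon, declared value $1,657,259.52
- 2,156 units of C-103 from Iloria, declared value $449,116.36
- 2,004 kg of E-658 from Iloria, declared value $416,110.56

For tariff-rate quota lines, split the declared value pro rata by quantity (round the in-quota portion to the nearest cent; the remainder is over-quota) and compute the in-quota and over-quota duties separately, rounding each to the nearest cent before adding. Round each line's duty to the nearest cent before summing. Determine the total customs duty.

$504,667.24

Line 1 (C-281, Pelon, 7,441 m², $1,657,259.52):
Code C-281 is under a tariff-rate quota (threshold 3,414 m²). In-quota: 3,414 m² at 5%; over-quota: 4,027 m² at 35%.
Pro-rata value split: in-quota = $1,657,259.52 × 3,414/7,441 = $760,366.08; over-quota = $1,657,259.52 − $760,366.08 = $896,893.44.
In-quota duty = $760,366.08 × 5% = $38,018.30. Over-quota duty = $896,893.44 × 35% = $313,912.70.
Line duty = $38,018.30 + $313,912.70 = $351,931.00.
Line 2 (C-103, Iloria, 2,156 units, $449,116.36):
Base rate for C-103 is 29%.
Duty = $449,116.36 × 29% = $130,243.74.
Line 3 (E-658, Iloria, 2,004 kg, $416,110.56):
Base rate for E-658 is 4.5% + $1.88/kg.
E-658 has an FTA preferential rate, but origin Iloria is not Pelon; base rate stands.
Duty = $416,110.56 × 4.5% + 2,004 × $1.88 = $22,492.50.
Total = $351,931.00 + $130,243.74 + $22,492.50 = $504,667.24.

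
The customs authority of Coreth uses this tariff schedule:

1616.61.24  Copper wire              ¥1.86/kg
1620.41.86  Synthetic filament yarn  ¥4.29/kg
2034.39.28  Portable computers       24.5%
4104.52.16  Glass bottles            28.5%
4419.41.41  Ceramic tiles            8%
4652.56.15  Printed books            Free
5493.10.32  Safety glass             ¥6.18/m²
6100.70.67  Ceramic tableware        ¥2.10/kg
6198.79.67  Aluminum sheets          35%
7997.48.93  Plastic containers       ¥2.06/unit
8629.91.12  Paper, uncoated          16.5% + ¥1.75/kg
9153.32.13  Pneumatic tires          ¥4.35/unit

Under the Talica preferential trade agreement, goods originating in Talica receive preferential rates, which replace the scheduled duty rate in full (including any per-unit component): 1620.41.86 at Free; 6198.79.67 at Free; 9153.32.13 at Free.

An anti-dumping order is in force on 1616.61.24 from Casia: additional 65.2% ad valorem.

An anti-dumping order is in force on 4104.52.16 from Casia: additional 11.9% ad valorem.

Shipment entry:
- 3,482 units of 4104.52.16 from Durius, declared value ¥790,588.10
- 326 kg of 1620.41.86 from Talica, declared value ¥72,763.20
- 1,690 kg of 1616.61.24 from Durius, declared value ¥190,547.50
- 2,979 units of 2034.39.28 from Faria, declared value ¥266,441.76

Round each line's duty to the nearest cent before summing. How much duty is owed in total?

Line 1 (4104.52.16, Durius, 3,482 units, ¥790,588.10):
Base rate for 4104.52.16 is 28.5%.
The additional-duty order on 4104.52.16 targets Casia, not Durius; it does not apply.
Duty = ¥790,588.10 × 28.5% = ¥225,317.61.
Line 2 (1620.41.86, Talica, 326 kg, ¥72,763.20):
Base rate for 1620.41.86 is ¥4.29/kg.
Origin Talica qualifies under the Coreth–Talica agreement and 1620.41.86 is covered: preferential rate Free applies instead.
Duty = ¥72,763.20 × 0% = ¥0.00.
Line 3 (1616.61.24, Durius, 1,690 kg, ¥190,547.50):
Base rate for 1616.61.24 is ¥1.86/kg.
The additional-duty order on 1616.61.24 targets Casia, not Durius; it does not apply.
Duty = 1,690 × ¥1.86 = ¥3,143.40.
Line 4 (2034.39.28, Faria, 2,979 units, ¥266,441.76):
Base rate for 2034.39.28 is 24.5%.
Duty = ¥266,441.76 × 24.5% = ¥65,278.23.
Total = ¥225,317.61 + ¥0.00 + ¥3,143.40 + ¥65,278.23 = ¥293,739.24.

¥293,739.24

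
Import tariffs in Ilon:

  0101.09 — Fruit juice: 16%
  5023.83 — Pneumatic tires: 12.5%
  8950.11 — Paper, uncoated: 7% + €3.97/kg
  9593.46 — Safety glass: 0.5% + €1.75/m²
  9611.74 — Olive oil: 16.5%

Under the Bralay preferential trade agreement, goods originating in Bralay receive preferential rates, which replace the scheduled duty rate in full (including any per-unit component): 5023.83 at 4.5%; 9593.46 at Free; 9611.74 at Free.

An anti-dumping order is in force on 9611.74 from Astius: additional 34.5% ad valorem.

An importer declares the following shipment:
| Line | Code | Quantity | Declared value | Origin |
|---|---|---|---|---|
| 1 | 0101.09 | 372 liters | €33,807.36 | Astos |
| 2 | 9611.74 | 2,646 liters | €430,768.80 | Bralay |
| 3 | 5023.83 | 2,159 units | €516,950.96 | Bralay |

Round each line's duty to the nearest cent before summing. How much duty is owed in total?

Line 1 (0101.09, Astos, 372 liters, €33,807.36):
Base rate for 0101.09 is 16%.
Duty = €33,807.36 × 16% = €5,409.18.
Line 2 (9611.74, Bralay, 2,646 liters, €430,768.80):
Base rate for 9611.74 is 16.5%.
Origin Bralay qualifies under the Ilon–Bralay agreement and 9611.74 is covered: preferential rate Free applies instead.
The additional-duty order on 9611.74 targets Astius, not Bralay; it does not apply.
Duty = €430,768.80 × 0% = €0.00.
Line 3 (5023.83, Bralay, 2,159 units, €516,950.96):
Base rate for 5023.83 is 12.5%.
Origin Bralay qualifies under the Ilon–Bralay agreement and 5023.83 is covered: preferential rate 4.5% applies instead.
Duty = €516,950.96 × 4.5% = €23,262.79.
Total = €5,409.18 + €0.00 + €23,262.79 = €28,671.97.

€28,671.97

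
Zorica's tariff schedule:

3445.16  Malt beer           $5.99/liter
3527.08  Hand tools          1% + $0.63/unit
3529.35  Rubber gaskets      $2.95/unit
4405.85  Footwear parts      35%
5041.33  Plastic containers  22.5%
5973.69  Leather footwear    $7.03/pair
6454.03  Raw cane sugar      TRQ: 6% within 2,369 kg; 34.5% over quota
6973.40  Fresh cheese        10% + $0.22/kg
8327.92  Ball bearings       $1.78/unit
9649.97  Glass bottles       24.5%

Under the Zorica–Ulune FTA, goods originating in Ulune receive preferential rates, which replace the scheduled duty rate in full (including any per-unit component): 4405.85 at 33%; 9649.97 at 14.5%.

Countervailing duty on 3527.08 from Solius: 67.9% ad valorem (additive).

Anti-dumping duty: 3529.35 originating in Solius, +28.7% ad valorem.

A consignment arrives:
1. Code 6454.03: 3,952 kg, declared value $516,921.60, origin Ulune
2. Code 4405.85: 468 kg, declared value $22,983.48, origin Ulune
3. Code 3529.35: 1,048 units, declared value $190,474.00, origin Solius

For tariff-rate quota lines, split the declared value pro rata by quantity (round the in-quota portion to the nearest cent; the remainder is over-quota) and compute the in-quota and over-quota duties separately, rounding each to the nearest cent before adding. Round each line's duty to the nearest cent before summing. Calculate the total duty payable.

$155,368.56

Line 1 (6454.03, Ulune, 3,952 kg, $516,921.60):
Code 6454.03 is under a tariff-rate quota (threshold 2,369 kg). In-quota: 2,369 kg at 6%; over-quota: 1,583 kg at 34.5%.
Pro-rata value split: in-quota = $516,921.60 × 2,369/3,952 = $309,865.20; over-quota = $516,921.60 − $309,865.20 = $207,056.40.
In-quota duty = $309,865.20 × 6% = $18,591.91. Over-quota duty = $207,056.40 × 34.5% = $71,434.46.
Line duty = $18,591.91 + $71,434.46 = $90,026.37.
Line 2 (4405.85, Ulune, 468 kg, $22,983.48):
Base rate for 4405.85 is 35%.
Origin Ulune qualifies under the Zorica–Ulune agreement and 4405.85 is covered: preferential rate 33% applies instead.
Duty = $22,983.48 × 33% = $7,584.55.
Line 3 (3529.35, Solius, 1,048 units, $190,474.00):
Base rate for 3529.35 is $2.95/unit.
Additional duty on 3529.35 from Solius: +28.7% ad valorem. Applied ad valorem rate = 28.7%.
Duty = $190,474.00 × 28.7% + 1,048 × $2.95 = $57,757.64.
Total = $90,026.37 + $7,584.55 + $57,757.64 = $155,368.56.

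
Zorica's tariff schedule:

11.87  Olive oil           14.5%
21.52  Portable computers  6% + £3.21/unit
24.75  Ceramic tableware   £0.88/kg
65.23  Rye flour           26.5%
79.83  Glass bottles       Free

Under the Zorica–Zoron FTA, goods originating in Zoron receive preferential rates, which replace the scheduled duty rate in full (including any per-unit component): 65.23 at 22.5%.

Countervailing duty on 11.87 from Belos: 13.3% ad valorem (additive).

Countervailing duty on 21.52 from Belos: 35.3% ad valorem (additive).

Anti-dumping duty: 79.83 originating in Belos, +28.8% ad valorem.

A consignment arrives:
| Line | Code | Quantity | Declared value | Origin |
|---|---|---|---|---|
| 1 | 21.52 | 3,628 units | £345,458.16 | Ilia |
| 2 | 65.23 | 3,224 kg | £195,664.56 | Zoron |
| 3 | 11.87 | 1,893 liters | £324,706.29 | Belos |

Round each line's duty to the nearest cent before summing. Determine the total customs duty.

Line 1 (21.52, Ilia, 3,628 units, £345,458.16):
Base rate for 21.52 is 6% + £3.21/unit.
The additional-duty order on 21.52 targets Belos, not Ilia; it does not apply.
Duty = £345,458.16 × 6% + 3,628 × £3.21 = £32,373.37.
Line 2 (65.23, Zoron, 3,224 kg, £195,664.56):
Base rate for 65.23 is 26.5%.
Origin Zoron qualifies under the Zorica–Zoron agreement and 65.23 is covered: preferential rate 22.5% applies instead.
Duty = £195,664.56 × 22.5% = £44,024.53.
Line 3 (11.87, Belos, 1,893 liters, £324,706.29):
Base rate for 11.87 is 14.5%.
Additional duty on 11.87 from Belos: +13.3%. Applied ad valorem rate: 14.5% + 13.3% = 27.8%.
Duty = £324,706.29 × 27.8% = £90,268.35.
Total = £32,373.37 + £44,024.53 + £90,268.35 = £166,666.25.

£166,666.25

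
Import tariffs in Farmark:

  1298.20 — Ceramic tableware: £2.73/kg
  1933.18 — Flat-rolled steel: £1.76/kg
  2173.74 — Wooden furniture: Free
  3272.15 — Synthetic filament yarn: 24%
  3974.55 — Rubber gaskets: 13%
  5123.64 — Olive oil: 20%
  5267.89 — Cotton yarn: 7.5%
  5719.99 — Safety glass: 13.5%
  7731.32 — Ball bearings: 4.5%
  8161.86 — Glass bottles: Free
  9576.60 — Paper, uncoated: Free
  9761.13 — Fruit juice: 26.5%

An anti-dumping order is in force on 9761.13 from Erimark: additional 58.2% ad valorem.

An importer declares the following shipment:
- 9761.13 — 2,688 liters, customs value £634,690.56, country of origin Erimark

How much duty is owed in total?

Line 1 (9761.13, Erimark, 2,688 liters, £634,690.56):
Base rate for 9761.13 is 26.5%.
Additional duty on 9761.13 from Erimark: +58.2%. Applied ad valorem rate: 26.5% + 58.2% = 84.7%.
Duty = £634,690.56 × 84.7% = £537,582.90.

£537,582.90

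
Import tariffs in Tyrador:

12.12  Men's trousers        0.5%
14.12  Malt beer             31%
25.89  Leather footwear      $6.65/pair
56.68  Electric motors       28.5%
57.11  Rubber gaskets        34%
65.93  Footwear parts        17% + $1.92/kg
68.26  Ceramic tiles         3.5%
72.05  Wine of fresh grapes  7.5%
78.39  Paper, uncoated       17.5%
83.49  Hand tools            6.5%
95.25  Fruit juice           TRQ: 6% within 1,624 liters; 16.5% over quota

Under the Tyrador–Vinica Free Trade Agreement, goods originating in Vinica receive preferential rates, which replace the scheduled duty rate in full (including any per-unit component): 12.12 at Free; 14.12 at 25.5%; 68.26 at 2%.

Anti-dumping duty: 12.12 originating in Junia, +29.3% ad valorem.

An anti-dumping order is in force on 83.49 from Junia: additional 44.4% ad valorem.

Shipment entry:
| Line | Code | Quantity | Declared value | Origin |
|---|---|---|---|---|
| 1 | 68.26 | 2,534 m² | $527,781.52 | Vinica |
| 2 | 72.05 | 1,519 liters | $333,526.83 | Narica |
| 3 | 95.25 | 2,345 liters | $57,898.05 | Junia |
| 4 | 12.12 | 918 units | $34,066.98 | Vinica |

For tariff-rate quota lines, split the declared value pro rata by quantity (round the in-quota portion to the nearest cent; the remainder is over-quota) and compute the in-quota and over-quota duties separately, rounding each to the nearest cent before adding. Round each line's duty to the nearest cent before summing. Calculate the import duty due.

$40,913.18

Line 1 (68.26, Vinica, 2,534 m², $527,781.52):
Base rate for 68.26 is 3.5%.
Origin Vinica qualifies under the Tyrador–Vinica agreement and 68.26 is covered: preferential rate 2% applies instead.
Duty = $527,781.52 × 2% = $10,555.63.
Line 2 (72.05, Narica, 1,519 liters, $333,526.83):
Base rate for 72.05 is 7.5%.
Duty = $333,526.83 × 7.5% = $25,014.51.
Line 3 (95.25, Junia, 2,345 liters, $57,898.05):
Code 95.25 is under a tariff-rate quota (threshold 1,624 liters). In-quota: 1,624 liters at 6%; over-quota: 721 liters at 16.5%.
Pro-rata value split: in-quota = $57,898.05 × 1,624/2,345 = $40,096.56; over-quota = $57,898.05 − $40,096.56 = $17,801.49.
In-quota duty = $40,096.56 × 6% = $2,405.79. Over-quota duty = $17,801.49 × 16.5% = $2,937.25.
Line duty = $2,405.79 + $2,937.25 = $5,343.04.
Line 4 (12.12, Vinica, 918 units, $34,066.98):
Base rate for 12.12 is 0.5%.
Origin Vinica qualifies under the Tyrador–Vinica agreement and 12.12 is covered: preferential rate Free applies instead.
The additional-duty order on 12.12 targets Junia, not Vinica; it does not apply.
Duty = $34,066.98 × 0% = $0.00.
Total = $10,555.63 + $25,014.51 + $5,343.04 + $0.00 = $40,913.18.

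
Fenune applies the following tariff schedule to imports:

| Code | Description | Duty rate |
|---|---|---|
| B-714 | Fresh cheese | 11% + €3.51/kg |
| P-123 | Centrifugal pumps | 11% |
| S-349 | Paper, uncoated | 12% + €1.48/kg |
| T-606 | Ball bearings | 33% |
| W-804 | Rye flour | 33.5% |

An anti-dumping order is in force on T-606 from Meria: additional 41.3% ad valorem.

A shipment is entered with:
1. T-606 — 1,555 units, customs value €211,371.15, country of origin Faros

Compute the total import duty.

€69,752.48

Line 1 (T-606, Faros, 1,555 units, €211,371.15):
Base rate for T-606 is 33%.
The additional-duty order on T-606 targets Meria, not Faros; it does not apply.
Duty = €211,371.15 × 33% = €69,752.48.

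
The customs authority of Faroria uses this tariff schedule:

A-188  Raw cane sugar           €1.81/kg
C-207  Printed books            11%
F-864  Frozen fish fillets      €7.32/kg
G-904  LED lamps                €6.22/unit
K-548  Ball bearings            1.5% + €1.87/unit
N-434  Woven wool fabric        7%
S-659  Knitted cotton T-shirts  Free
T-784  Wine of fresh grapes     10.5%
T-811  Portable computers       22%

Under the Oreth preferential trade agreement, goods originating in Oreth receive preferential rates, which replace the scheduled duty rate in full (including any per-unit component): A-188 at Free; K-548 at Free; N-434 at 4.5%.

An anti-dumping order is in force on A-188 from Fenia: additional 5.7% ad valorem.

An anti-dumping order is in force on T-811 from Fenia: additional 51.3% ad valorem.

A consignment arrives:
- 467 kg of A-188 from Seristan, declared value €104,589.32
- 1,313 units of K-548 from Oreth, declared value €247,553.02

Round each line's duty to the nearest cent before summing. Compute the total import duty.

Line 1 (A-188, Seristan, 467 kg, €104,589.32):
Base rate for A-188 is €1.81/kg.
A-188 has an FTA preferential rate, but origin Seristan is not Oreth; base rate stands.
The additional-duty order on A-188 targets Fenia, not Seristan; it does not apply.
Duty = 467 × €1.81 = €845.27.
Line 2 (K-548, Oreth, 1,313 units, €247,553.02):
Base rate for K-548 is 1.5% + €1.87/unit.
Origin Oreth qualifies under the Faroria–Oreth agreement and K-548 is covered: preferential rate Free applies instead.
Duty = €247,553.02 × 0% = €0.00.
Total = €845.27 + €0.00 = €845.27.

€845.27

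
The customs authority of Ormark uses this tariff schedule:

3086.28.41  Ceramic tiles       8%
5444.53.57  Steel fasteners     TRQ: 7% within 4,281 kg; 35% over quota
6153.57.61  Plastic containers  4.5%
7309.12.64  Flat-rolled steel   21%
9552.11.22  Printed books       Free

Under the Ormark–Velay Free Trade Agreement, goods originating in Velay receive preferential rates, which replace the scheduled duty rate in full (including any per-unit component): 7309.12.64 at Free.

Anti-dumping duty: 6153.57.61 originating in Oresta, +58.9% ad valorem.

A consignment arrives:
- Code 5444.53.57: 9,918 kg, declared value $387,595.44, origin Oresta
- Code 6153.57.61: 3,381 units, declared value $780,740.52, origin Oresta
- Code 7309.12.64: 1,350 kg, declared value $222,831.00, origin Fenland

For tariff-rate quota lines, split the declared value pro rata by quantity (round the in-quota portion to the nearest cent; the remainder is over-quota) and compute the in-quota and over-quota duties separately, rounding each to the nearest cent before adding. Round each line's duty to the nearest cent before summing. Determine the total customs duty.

Line 1 (5444.53.57, Oresta, 9,918 kg, $387,595.44):
Code 5444.53.57 is under a tariff-rate quota (threshold 4,281 kg). In-quota: 4,281 kg at 7%; over-quota: 5,637 kg at 35%.
Pro-rata value split: in-quota = $387,595.44 × 4,281/9,918 = $167,301.48; over-quota = $387,595.44 − $167,301.48 = $220,293.96.
In-quota duty = $167,301.48 × 7% = $11,711.10. Over-quota duty = $220,293.96 × 35% = $77,102.89.
Line duty = $11,711.10 + $77,102.89 = $88,813.99.
Line 2 (6153.57.61, Oresta, 3,381 units, $780,740.52):
Base rate for 6153.57.61 is 4.5%.
Additional duty on 6153.57.61 from Oresta: +58.9%. Applied ad valorem rate: 4.5% + 58.9% = 63.4%.
Duty = $780,740.52 × 63.4% = $494,989.49.
Line 3 (7309.12.64, Fenland, 1,350 kg, $222,831.00):
Base rate for 7309.12.64 is 21%.
7309.12.64 has an FTA preferential rate, but origin Fenland is not Velay; base rate stands.
Duty = $222,831.00 × 21% = $46,794.51.
Total = $88,813.99 + $494,989.49 + $46,794.51 = $630,597.99.

$630,597.99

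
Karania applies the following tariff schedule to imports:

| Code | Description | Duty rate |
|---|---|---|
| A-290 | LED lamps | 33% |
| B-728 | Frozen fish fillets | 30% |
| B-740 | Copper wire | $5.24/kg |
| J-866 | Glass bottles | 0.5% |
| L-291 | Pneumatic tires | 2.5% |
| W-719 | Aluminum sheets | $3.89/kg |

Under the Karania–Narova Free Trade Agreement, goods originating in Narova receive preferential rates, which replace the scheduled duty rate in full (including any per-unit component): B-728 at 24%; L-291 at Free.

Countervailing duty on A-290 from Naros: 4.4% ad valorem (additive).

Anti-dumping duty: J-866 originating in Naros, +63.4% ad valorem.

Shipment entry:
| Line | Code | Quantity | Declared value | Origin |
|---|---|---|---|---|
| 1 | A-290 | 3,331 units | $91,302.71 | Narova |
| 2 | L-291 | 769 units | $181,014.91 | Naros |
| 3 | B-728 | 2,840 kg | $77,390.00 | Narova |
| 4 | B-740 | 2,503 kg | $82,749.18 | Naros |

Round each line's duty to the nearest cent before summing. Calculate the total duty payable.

Line 1 (A-290, Narova, 3,331 units, $91,302.71):
Base rate for A-290 is 33%.
Origin Narova is the FTA partner but A-290 is not on the preference list; base rate stands.
The additional-duty order on A-290 targets Naros, not Narova; it does not apply.
Duty = $91,302.71 × 33% = $30,129.89.
Line 2 (L-291, Naros, 769 units, $181,014.91):
Base rate for L-291 is 2.5%.
L-291 has an FTA preferential rate, but origin Naros is not Narova; base rate stands.
Duty = $181,014.91 × 2.5% = $4,525.37.
Line 3 (B-728, Narova, 2,840 kg, $77,390.00):
Base rate for B-728 is 30%.
Origin Narova qualifies under the Karania–Narova agreement and B-728 is covered: preferential rate 24% applies instead.
Duty = $77,390.00 × 24% = $18,573.60.
Line 4 (B-740, Naros, 2,503 kg, $82,749.18):
Base rate for B-740 is $5.24/kg.
Duty = 2,503 × $5.24 = $13,115.72.
Total = $30,129.89 + $4,525.37 + $18,573.60 + $13,115.72 = $66,344.58.

$66,344.58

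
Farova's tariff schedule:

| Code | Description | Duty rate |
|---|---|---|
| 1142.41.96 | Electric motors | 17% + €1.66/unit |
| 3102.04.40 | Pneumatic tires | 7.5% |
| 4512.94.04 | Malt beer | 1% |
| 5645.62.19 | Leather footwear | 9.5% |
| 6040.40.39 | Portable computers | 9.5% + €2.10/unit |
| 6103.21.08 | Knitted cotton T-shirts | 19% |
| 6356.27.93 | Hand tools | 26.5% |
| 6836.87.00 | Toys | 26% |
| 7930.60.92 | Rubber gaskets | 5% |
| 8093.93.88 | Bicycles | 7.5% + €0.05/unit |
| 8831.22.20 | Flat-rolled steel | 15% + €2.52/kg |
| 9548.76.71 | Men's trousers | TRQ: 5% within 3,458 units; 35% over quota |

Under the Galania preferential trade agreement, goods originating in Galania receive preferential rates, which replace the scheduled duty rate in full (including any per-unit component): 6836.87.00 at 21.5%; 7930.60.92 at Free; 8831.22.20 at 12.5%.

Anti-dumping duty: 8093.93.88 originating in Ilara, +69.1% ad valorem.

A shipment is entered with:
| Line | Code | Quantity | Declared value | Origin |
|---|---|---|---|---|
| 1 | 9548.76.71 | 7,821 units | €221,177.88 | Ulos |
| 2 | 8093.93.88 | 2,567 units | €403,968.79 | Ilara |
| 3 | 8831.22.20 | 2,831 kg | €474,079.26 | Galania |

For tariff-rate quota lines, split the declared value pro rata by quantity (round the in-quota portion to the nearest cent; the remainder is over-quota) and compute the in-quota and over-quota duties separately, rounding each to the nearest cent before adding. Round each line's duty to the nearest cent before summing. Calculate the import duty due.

€416,902.93

Line 1 (9548.76.71, Ulos, 7,821 units, €221,177.88):
Code 9548.76.71 is under a tariff-rate quota (threshold 3,458 units). In-quota: 3,458 units at 5%; over-quota: 4,363 units at 35%.
Pro-rata value split: in-quota = €221,177.88 × 3,458/7,821 = €97,792.24; over-quota = €221,177.88 − €97,792.24 = €123,385.64.
In-quota duty = €97,792.24 × 5% = €4,889.61. Over-quota duty = €123,385.64 × 35% = €43,184.97.
Line duty = €4,889.61 + €43,184.97 = €48,074.58.
Line 2 (8093.93.88, Ilara, 2,567 units, €403,968.79):
Base rate for 8093.93.88 is 7.5% + €0.05/unit.
Additional duty on 8093.93.88 from Ilara: +69.1%. Applied ad valorem rate: 7.5% + 69.1% = 76.6%.
Duty = €403,968.79 × 76.6% + 2,567 × €0.05 = €309,568.44.
Line 3 (8831.22.20, Galania, 2,831 kg, €474,079.26):
Base rate for 8831.22.20 is 15% + €2.52/kg.
Origin Galania qualifies under the Farova–Galania agreement and 8831.22.20 is covered: preferential rate 12.5% applies instead.
Duty = €474,079.26 × 12.5% = €59,259.91.
Total = €48,074.58 + €309,568.44 + €59,259.91 = €416,902.93.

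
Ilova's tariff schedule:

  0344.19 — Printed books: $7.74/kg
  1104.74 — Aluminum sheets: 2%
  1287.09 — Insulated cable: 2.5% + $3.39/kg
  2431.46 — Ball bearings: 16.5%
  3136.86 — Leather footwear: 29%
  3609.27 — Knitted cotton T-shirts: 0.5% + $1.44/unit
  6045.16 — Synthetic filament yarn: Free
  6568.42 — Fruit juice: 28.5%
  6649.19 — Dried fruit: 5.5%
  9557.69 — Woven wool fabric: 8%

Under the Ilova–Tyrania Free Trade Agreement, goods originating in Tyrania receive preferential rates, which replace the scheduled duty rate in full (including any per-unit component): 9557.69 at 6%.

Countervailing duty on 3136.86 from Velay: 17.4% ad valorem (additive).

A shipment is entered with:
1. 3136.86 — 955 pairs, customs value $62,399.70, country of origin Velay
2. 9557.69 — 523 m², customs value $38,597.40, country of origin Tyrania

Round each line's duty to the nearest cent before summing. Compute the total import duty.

Line 1 (3136.86, Velay, 955 pairs, $62,399.70):
Base rate for 3136.86 is 29%.
Additional duty on 3136.86 from Velay: +17.4%. Applied ad valorem rate: 29% + 17.4% = 46.4%.
Duty = $62,399.70 × 46.4% = $28,953.46.
Line 2 (9557.69, Tyrania, 523 m², $38,597.40):
Base rate for 9557.69 is 8%.
Origin Tyrania qualifies under the Ilova–Tyrania agreement and 9557.69 is covered: preferential rate 6% applies instead.
Duty = $38,597.40 × 6% = $2,315.84.
Total = $28,953.46 + $2,315.84 = $31,269.30.

$31,269.30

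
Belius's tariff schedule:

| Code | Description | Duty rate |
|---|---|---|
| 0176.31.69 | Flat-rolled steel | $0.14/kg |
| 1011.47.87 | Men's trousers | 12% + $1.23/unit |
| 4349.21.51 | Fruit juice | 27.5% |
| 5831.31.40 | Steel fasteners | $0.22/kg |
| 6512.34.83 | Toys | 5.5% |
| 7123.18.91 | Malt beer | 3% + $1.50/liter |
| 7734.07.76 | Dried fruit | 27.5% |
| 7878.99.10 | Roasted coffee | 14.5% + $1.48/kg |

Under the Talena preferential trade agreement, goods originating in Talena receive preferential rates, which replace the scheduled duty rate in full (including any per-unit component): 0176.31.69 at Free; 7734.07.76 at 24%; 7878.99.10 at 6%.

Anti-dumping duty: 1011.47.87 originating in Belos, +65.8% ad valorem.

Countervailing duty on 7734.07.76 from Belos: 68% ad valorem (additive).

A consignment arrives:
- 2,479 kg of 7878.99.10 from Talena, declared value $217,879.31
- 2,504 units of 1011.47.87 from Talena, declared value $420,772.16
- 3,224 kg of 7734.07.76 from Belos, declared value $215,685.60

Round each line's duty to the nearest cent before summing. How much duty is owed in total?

$272,625.09

Line 1 (7878.99.10, Talena, 2,479 kg, $217,879.31):
Base rate for 7878.99.10 is 14.5% + $1.48/kg.
Origin Talena qualifies under the Belius–Talena agreement and 7878.99.10 is covered: preferential rate 6% applies instead.
Duty = $217,879.31 × 6% = $13,072.76.
Line 2 (1011.47.87, Talena, 2,504 units, $420,772.16):
Base rate for 1011.47.87 is 12% + $1.23/unit.
Origin Talena is the FTA partner but 1011.47.87 is not on the preference list; base rate stands.
The additional-duty order on 1011.47.87 targets Belos, not Talena; it does not apply.
Duty = $420,772.16 × 12% + 2,504 × $1.23 = $53,572.58.
Line 3 (7734.07.76, Belos, 3,224 kg, $215,685.60):
Base rate for 7734.07.76 is 27.5%.
7734.07.76 has an FTA preferential rate, but origin Belos is not Talena; base rate stands.
Additional duty on 7734.07.76 from Belos: +68%. Applied ad valorem rate: 27.5% + 68% = 95.5%.
Duty = $215,685.60 × 95.5% = $205,979.75.
Total = $13,072.76 + $53,572.58 + $205,979.75 = $272,625.09.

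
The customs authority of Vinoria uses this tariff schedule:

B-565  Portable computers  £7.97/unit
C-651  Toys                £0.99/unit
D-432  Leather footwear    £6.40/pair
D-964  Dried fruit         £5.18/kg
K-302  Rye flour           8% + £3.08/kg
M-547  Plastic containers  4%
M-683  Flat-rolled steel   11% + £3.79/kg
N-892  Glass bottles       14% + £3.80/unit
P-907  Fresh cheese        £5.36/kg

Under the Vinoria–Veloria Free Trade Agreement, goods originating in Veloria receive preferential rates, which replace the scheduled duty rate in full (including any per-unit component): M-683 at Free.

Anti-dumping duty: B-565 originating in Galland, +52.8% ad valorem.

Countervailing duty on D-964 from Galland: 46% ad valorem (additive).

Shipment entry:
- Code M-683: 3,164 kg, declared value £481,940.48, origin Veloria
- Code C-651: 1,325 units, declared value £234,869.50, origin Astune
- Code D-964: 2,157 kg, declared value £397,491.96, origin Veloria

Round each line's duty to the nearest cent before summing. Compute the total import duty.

Line 1 (M-683, Veloria, 3,164 kg, £481,940.48):
Base rate for M-683 is 11% + £3.79/kg.
Origin Veloria qualifies under the Vinoria–Veloria agreement and M-683 is covered: preferential rate Free applies instead.
Duty = £481,940.48 × 0% = £0.00.
Line 2 (C-651, Astune, 1,325 units, £234,869.50):
Base rate for C-651 is £0.99/unit.
Duty = 1,325 × £0.99 = £1,311.75.
Line 3 (D-964, Veloria, 2,157 kg, £397,491.96):
Base rate for D-964 is £5.18/kg.
Origin Veloria is the FTA partner but D-964 is not on the preference list; base rate stands.
The additional-duty order on D-964 targets Galland, not Veloria; it does not apply.
Duty = 2,157 × £5.18 = £11,173.26.
Total = £0.00 + £1,311.75 + £11,173.26 = £12,485.01.

£12,485.01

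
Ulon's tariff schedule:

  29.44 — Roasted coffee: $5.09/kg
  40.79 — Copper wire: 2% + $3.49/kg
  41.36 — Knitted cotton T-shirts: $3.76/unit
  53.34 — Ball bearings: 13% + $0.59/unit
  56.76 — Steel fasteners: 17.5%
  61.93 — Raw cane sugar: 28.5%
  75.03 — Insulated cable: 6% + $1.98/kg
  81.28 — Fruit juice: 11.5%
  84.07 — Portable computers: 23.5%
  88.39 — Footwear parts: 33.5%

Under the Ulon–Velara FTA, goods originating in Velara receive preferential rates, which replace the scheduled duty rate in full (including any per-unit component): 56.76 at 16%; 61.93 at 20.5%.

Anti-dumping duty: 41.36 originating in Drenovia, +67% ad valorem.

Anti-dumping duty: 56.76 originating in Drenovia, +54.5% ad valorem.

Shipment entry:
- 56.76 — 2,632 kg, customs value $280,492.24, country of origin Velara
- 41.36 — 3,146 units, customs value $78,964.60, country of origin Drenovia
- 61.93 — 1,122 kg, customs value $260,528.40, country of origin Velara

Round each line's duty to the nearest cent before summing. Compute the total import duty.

$163,022.32

Line 1 (56.76, Velara, 2,632 kg, $280,492.24):
Base rate for 56.76 is 17.5%.
Origin Velara qualifies under the Ulon–Velara agreement and 56.76 is covered: preferential rate 16% applies instead.
The additional-duty order on 56.76 targets Drenovia, not Velara; it does not apply.
Duty = $280,492.24 × 16% = $44,878.76.
Line 2 (41.36, Drenovia, 3,146 units, $78,964.60):
Base rate for 41.36 is $3.76/unit.
Additional duty on 41.36 from Drenovia: +67% ad valorem. Applied ad valorem rate = 67%.
Duty = $78,964.60 × 67% + 3,146 × $3.76 = $64,735.24.
Line 3 (61.93, Velara, 1,122 kg, $260,528.40):
Base rate for 61.93 is 28.5%.
Origin Velara qualifies under the Ulon–Velara agreement and 61.93 is covered: preferential rate 20.5% applies instead.
Duty = $260,528.40 × 20.5% = $53,408.32.
Total = $44,878.76 + $64,735.24 + $53,408.32 = $163,022.32.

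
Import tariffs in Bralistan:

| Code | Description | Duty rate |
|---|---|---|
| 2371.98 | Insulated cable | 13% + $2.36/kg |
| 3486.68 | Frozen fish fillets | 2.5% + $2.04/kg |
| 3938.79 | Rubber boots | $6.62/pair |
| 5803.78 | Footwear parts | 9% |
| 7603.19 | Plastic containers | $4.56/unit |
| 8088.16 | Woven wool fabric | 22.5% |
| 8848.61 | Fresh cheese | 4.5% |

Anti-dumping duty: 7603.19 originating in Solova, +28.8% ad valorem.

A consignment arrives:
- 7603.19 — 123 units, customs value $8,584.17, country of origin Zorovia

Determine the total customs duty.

Line 1 (7603.19, Zorovia, 123 units, $8,584.17):
Base rate for 7603.19 is $4.56/unit.
The additional-duty order on 7603.19 targets Solova, not Zorovia; it does not apply.
Duty = 123 × $4.56 = $560.88.

$560.88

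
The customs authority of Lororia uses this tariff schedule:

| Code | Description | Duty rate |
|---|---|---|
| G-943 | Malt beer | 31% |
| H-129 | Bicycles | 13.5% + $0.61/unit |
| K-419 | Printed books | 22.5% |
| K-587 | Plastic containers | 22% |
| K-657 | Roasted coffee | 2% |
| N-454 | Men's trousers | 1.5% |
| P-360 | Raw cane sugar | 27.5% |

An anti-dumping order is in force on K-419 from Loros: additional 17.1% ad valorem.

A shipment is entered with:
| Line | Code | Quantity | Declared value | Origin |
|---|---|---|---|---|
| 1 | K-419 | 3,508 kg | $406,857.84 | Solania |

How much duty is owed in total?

$91,543.01

Line 1 (K-419, Solania, 3,508 kg, $406,857.84):
Base rate for K-419 is 22.5%.
The additional-duty order on K-419 targets Loros, not Solania; it does not apply.
Duty = $406,857.84 × 22.5% = $91,543.01.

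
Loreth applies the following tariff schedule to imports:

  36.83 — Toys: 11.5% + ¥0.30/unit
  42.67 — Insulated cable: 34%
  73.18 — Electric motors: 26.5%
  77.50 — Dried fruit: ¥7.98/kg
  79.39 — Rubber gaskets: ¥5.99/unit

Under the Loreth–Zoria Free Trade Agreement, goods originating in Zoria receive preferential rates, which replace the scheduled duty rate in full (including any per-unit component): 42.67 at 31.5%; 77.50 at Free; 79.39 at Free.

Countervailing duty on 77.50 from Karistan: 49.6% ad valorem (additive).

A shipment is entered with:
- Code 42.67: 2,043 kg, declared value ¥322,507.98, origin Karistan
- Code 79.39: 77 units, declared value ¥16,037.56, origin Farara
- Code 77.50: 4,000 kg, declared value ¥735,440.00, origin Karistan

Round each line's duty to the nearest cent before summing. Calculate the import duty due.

Line 1 (42.67, Karistan, 2,043 kg, ¥322,507.98):
Base rate for 42.67 is 34%.
42.67 has an FTA preferential rate, but origin Karistan is not Zoria; base rate stands.
Duty = ¥322,507.98 × 34% = ¥109,652.71.
Line 2 (79.39, Farara, 77 units, ¥16,037.56):
Base rate for 79.39 is ¥5.99/unit.
79.39 has an FTA preferential rate, but origin Farara is not Zoria; base rate stands.
Duty = 77 × ¥5.99 = ¥461.23.
Line 3 (77.50, Karistan, 4,000 kg, ¥735,440.00):
Base rate for 77.50 is ¥7.98/kg.
77.50 has an FTA preferential rate, but origin Karistan is not Zoria; base rate stands.
Additional duty on 77.50 from Karistan: +49.6% ad valorem. Applied ad valorem rate = 49.6%.
Duty = ¥735,440.00 × 49.6% + 4,000 × ¥7.98 = ¥396,698.24.
Total = ¥109,652.71 + ¥461.23 + ¥396,698.24 = ¥506,812.18.

¥506,812.18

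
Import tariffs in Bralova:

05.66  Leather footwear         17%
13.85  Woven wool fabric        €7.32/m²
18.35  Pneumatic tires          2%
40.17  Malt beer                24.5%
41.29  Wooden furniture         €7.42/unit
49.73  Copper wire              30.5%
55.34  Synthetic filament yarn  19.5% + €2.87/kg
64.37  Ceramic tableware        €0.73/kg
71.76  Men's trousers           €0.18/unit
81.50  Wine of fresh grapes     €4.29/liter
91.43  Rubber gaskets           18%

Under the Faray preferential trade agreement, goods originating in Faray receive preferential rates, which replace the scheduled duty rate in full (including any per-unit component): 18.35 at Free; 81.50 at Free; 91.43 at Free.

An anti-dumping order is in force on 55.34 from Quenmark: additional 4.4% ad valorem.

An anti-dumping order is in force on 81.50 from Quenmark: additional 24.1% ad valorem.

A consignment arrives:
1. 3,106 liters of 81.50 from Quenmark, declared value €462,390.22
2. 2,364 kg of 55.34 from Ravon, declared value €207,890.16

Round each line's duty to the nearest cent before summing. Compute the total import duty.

€172,084.04

Line 1 (81.50, Quenmark, 3,106 liters, €462,390.22):
Base rate for 81.50 is €4.29/liter.
81.50 has an FTA preferential rate, but origin Quenmark is not Faray; base rate stands.
Additional duty on 81.50 from Quenmark: +24.1% ad valorem. Applied ad valorem rate = 24.1%.
Duty = €462,390.22 × 24.1% + 3,106 × €4.29 = €124,760.78.
Line 2 (55.34, Ravon, 2,364 kg, €207,890.16):
Base rate for 55.34 is 19.5% + €2.87/kg.
The additional-duty order on 55.34 targets Quenmark, not Ravon; it does not apply.
Duty = €207,890.16 × 19.5% + 2,364 × €2.87 = €47,323.26.
Total = €124,760.78 + €47,323.26 = €172,084.04.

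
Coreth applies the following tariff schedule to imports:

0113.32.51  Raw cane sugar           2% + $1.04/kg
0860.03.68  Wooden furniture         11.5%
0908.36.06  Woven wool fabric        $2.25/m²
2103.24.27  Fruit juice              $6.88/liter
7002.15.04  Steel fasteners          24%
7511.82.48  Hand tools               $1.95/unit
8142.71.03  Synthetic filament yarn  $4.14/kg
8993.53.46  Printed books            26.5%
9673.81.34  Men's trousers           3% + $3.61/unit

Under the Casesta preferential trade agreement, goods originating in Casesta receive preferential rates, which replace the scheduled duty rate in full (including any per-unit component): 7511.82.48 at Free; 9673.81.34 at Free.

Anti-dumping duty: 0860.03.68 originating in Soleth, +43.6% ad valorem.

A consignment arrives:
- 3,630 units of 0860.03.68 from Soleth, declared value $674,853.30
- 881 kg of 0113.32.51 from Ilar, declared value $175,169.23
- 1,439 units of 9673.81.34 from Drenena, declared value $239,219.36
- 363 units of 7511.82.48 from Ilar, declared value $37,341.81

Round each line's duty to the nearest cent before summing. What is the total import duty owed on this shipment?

$389,343.01

Line 1 (0860.03.68, Soleth, 3,630 units, $674,853.30):
Base rate for 0860.03.68 is 11.5%.
Additional duty on 0860.03.68 from Soleth: +43.6%. Applied ad valorem rate: 11.5% + 43.6% = 55.1%.
Duty = $674,853.30 × 55.1% = $371,844.17.
Line 2 (0113.32.51, Ilar, 881 kg, $175,169.23):
Base rate for 0113.32.51 is 2% + $1.04/kg.
Duty = $175,169.23 × 2% + 881 × $1.04 = $4,419.62.
Line 3 (9673.81.34, Drenena, 1,439 units, $239,219.36):
Base rate for 9673.81.34 is 3% + $3.61/unit.
9673.81.34 has an FTA preferential rate, but origin Drenena is not Casesta; base rate stands.
Duty = $239,219.36 × 3% + 1,439 × $3.61 = $12,371.37.
Line 4 (7511.82.48, Ilar, 363 units, $37,341.81):
Base rate for 7511.82.48 is $1.95/unit.
7511.82.48 has an FTA preferential rate, but origin Ilar is not Casesta; base rate stands.
Duty = 363 × $1.95 = $707.85.
Total = $371,844.17 + $4,419.62 + $12,371.37 + $707.85 = $389,343.01.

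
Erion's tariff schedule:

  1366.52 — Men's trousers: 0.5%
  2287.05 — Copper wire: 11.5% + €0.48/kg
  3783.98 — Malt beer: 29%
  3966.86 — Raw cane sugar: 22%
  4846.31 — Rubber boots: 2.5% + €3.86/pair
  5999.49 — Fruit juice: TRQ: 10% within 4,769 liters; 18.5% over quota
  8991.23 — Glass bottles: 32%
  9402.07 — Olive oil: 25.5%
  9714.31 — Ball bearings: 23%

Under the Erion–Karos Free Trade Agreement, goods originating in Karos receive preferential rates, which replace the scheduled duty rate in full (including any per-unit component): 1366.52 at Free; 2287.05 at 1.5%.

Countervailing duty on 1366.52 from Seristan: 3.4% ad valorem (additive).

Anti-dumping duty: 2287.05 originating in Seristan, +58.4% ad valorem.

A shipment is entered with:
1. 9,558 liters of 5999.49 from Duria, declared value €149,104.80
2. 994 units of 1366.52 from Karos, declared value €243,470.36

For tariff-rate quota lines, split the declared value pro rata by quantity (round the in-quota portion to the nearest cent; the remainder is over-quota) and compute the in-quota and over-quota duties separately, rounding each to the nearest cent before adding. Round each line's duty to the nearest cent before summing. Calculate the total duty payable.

€21,260.69

Line 1 (5999.49, Duria, 9,558 liters, €149,104.80):
Code 5999.49 is under a tariff-rate quota (threshold 4,769 liters). In-quota: 4,769 liters at 10%; over-quota: 4,789 liters at 18.5%.
Pro-rata value split: in-quota = €149,104.80 × 4,769/9,558 = €74,396.40; over-quota = €149,104.80 − €74,396.40 = €74,708.40.
In-quota duty = €74,396.40 × 10% = €7,439.64. Over-quota duty = €74,708.40 × 18.5% = €13,821.05.
Line duty = €7,439.64 + €13,821.05 = €21,260.69.
Line 2 (1366.52, Karos, 994 units, €243,470.36):
Base rate for 1366.52 is 0.5%.
Origin Karos qualifies under the Erion–Karos agreement and 1366.52 is covered: preferential rate Free applies instead.
The additional-duty order on 1366.52 targets Seristan, not Karos; it does not apply.
Duty = €243,470.36 × 0% = €0.00.
Total = €21,260.69 + €0.00 = €21,260.69.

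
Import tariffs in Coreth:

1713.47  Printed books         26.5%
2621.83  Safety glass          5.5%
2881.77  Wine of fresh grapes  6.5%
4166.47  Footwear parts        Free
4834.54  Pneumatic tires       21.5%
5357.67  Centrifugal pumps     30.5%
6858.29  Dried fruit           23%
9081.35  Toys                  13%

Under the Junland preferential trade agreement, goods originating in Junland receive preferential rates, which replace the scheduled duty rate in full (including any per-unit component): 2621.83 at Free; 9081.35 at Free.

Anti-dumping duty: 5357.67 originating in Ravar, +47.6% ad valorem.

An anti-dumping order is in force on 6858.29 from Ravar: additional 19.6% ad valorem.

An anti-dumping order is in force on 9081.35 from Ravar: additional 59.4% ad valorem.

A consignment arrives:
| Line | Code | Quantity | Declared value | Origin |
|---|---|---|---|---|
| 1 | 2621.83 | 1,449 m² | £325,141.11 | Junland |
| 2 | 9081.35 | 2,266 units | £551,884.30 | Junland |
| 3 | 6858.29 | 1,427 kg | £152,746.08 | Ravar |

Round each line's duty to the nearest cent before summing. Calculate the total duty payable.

Line 1 (2621.83, Junland, 1,449 m², £325,141.11):
Base rate for 2621.83 is 5.5%.
Origin Junland qualifies under the Coreth–Junland agreement and 2621.83 is covered: preferential rate Free applies instead.
Duty = £325,141.11 × 0% = £0.00.
Line 2 (9081.35, Junland, 2,266 units, £551,884.30):
Base rate for 9081.35 is 13%.
Origin Junland qualifies under the Coreth–Junland agreement and 9081.35 is covered: preferential rate Free applies instead.
The additional-duty order on 9081.35 targets Ravar, not Junland; it does not apply.
Duty = £551,884.30 × 0% = £0.00.
Line 3 (6858.29, Ravar, 1,427 kg, £152,746.08):
Base rate for 6858.29 is 23%.
Additional duty on 6858.29 from Ravar: +19.6%. Applied ad valorem rate: 23% + 19.6% = 42.6%.
Duty = £152,746.08 × 42.6% = £65,069.83.
Total = £0.00 + £0.00 + £65,069.83 = £65,069.83.

£65,069.83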